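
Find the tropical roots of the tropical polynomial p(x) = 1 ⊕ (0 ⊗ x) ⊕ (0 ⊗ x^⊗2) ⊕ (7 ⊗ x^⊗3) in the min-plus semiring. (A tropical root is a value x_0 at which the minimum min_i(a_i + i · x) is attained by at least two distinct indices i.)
Roots: {-7, 0, 1}

Each tropical root is a break point of the lower envelope of the lines y = a_i + i · x (there are 4 lines, with slopes 0, 1, ..., 3). Only the lines that attain the minimum somewhere contribute to roots; other lines are dominated. Here the surviving (envelope) indices are i = 3, i = 2, i = 1, i = 0.
Intersections between consecutive envelope lines give the roots: for adjacent envelope indices i < j the intersection is x = (a_i − a_j) / (j − i). Reading off the sorted break points: {-7, 0, 1}.
Verification: at each break x_0, at least two indices attain the minimum of min_i(a_i + i · x_0).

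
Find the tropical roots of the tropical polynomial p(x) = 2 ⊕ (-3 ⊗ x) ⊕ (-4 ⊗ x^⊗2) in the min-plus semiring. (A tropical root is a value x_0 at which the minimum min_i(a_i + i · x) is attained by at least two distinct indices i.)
Roots: {1, 5}

Each tropical root is a break point of the lower envelope of the lines y = a_i + i · x (there are 3 lines, with slopes 0, 1, ..., 2). Only the lines that attain the minimum somewhere contribute to roots; other lines are dominated. Here the surviving (envelope) indices are i = 2, i = 1, i = 0.
Intersections between consecutive envelope lines give the roots: for adjacent envelope indices i < j the intersection is x = (a_i − a_j) / (j − i). Reading off the sorted break points: {1, 5}.
Verification: at each break x_0, at least two indices attain the minimum of min_i(a_i + i · x_0).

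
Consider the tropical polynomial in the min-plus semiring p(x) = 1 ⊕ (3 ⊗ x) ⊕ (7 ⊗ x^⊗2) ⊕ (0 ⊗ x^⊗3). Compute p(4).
p(4) = 1

A tropical monomial a ⊗ x^⊗i evaluates to a + i · x. Evaluating each term at x = 4:
  Term 0 contributes 1 + 0 · 4 = 1
  Term 1 contributes 3 + 1 · 4 = 7
  Term 2 contributes 7 + 2 · 4 = 15
  Term 3 contributes 0 + 3 · 4 = 12
p(4) = ⊕ of these = min[1, 7, 15, 12] = 1.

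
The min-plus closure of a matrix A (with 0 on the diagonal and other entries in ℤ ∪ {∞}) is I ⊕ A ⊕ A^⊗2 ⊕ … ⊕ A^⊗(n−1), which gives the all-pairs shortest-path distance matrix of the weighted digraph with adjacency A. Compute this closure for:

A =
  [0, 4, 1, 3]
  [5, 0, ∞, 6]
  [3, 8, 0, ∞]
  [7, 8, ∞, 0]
Closure =
  [0, 4, 1, 3]
  [5, 0, 6, 6]
  [3, 7, 0, 6]
  [7, 8, 8, 0]

This is the Floyd-Warshall all-pairs shortest-path computation. For each intermediate vertex k = 0, 1, …, 3, update dist[i][j] ← min(dist[i][j], dist[i][k] + dist[k][j]). The final matrix gives, for each (i, j), the minimum total weight of any directed path from i to j (possibly empty when i = j).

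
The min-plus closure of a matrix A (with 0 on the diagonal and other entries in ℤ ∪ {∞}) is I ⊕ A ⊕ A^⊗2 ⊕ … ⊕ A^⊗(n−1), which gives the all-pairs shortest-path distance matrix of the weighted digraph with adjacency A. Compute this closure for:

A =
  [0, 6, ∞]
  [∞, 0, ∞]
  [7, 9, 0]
Closure =
  [0, 6, ∞]
  [∞, 0, ∞]
  [7, 9, 0]

This is the Floyd-Warshall all-pairs shortest-path computation. For each intermediate vertex k = 0, 1, …, 2, update dist[i][j] ← min(dist[i][j], dist[i][k] + dist[k][j]). The final matrix gives, for each (i, j), the minimum total weight of any directed path from i to j (possibly empty when i = j).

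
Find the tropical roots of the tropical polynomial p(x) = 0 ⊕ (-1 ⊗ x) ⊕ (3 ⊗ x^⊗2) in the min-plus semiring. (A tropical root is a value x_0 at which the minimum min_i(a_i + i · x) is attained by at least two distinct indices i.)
Roots: {-4, 1}

Each tropical root is a break point of the lower envelope of the lines y = a_i + i · x (there are 3 lines, with slopes 0, 1, ..., 2). Only the lines that attain the minimum somewhere contribute to roots; other lines are dominated. Here the surviving (envelope) indices are i = 2, i = 1, i = 0.
Intersections between consecutive envelope lines give the roots: for adjacent envelope indices i < j the intersection is x = (a_i − a_j) / (j − i). Reading off the sorted break points: {-4, 1}.
Verification: at each break x_0, at least two indices attain the minimum of min_i(a_i + i · x_0).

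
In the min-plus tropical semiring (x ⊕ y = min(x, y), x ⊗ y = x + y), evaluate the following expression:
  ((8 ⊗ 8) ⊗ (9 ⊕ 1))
((8 ⊗ 8) ⊗ (9 ⊕ 1)) = 17

Expand innermost to outermost. Recall ⊕ takes the minimum of its arguments and ⊗ takes their sum. Working out the expression ((8 ⊗ 8) ⊗ (9 ⊕ 1)) gives 17.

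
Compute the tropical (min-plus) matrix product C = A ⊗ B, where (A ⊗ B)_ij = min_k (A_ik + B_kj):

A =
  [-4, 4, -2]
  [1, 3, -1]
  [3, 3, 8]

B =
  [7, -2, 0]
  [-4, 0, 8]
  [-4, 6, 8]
A ⊗ B =
  [-6, -6, -4]
  [-5, -1, 1]
  [-1, 1, 3]

Apply the min-plus product entry-by-entry:
  C[0][0] = min over k of (A[0][0] + B[0][0] = -4 + 7 = 3, A[0][1] + B[1][0] = 4 + -4 = 0, A[0][2] + B[2][0] = -2 + -4 = -6) = -6 (attained at k = 2)
  C[0][1] = min over k of (A[0][0] + B[0][1] = -4 + -2 = -6, A[0][1] + B[1][1] = 4 + 0 = 4, A[0][2] + B[2][1] = -2 + 6 = 4) = -6 (attained at k = 0)
  C[0][2] = min over k of (A[0][0] + B[0][2] = -4 + 0 = -4, A[0][1] + B[1][2] = 4 + 8 = 12, A[0][2] + B[2][2] = -2 + 8 = 6) = -4 (attained at k = 0)
  C[1][0] = min over k of (A[1][0] + B[0][0] = 1 + 7 = 8, A[1][1] + B[1][0] = 3 + -4 = -1, A[1][2] + B[2][0] = -1 + -4 = -5) = -5 (attained at k = 2)
  C[1][1] = min over k of (A[1][0] + B[0][1] = 1 + -2 = -1, A[1][1] + B[1][1] = 3 + 0 = 3, A[1][2] + B[2][1] = -1 + 6 = 5) = -1 (attained at k = 0)
  C[1][2] = min over k of (A[1][0] + B[0][2] = 1 + 0 = 1, A[1][1] + B[1][2] = 3 + 8 = 11, A[1][2] + B[2][2] = -1 + 8 = 7) = 1 (attained at k = 0)
  C[2][0] = min over k of (A[2][0] + B[0][0] = 3 + 7 = 10, A[2][1] + B[1][0] = 3 + -4 = -1, A[2][2] + B[2][0] = 8 + -4 = 4) = -1 (attained at k = 1)
  C[2][1] = min over k of (A[2][0] + B[0][1] = 3 + -2 = 1, A[2][1] + B[1][1] = 3 + 0 = 3, A[2][2] + B[2][1] = 8 + 6 = 14) = 1 (attained at k = 0)
  C[2][2] = min over k of (A[2][0] + B[0][2] = 3 + 0 = 3, A[2][1] + B[1][2] = 3 + 8 = 11, A[2][2] + B[2][2] = 8 + 8 = 16) = 3 (attained at k = 0)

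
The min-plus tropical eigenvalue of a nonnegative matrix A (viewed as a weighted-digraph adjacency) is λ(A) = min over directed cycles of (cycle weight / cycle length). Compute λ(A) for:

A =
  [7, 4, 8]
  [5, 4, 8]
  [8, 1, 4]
λ(A) = 4

Enumerate directed cycles and compute their means (weight / length). Sample:
  cycle 0 → 0: weight = 7, length = 1, mean = 7/1 ≈ 7.000
  cycle 1 → 1: weight = 4, length = 1, mean = 4/1 ≈ 4.000
  cycle 2 → 2: weight = 4, length = 1, mean = 4/1 ≈ 4.000
  cycle 0 → 1 → 0: weight = 9, length = 2, mean = 9/2 ≈ 4.500
  cycle 0 → 2 → 0: weight = 16, length = 2, mean = 16/2 ≈ 8.000
  cycle 1 → 0 → 1: weight = 9, length = 2, mean = 9/2 ≈ 4.500
Minimum mean = 4.000, attained e.g. along the cycle 1 → 1 with weight 4 and length 1. So λ(A) = 4/1 = 4.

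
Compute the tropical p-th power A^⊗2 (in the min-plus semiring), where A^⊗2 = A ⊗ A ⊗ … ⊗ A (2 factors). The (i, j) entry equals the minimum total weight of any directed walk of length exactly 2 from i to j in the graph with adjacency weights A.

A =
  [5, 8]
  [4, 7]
A^⊗2 =
  [10, 13]
  [9, 12]

Each entry (A^⊗2)_ij equals the minimum over all length-2 walks i = v_0 → v_1 → … → v_2 = j of Σ_t A[v_t][v_{t+1}]. For example, for (i, j) = (0, 1) we minimise over 2 possible intermediate vertex sequences; the minimum is 13, attained along the walk 0 → 0 → 1.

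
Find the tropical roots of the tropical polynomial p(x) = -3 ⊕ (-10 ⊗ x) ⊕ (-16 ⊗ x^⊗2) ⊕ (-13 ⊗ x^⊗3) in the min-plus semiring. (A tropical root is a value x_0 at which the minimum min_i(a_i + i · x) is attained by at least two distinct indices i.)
Roots: {-3, 6, 7}

Each tropical root is a break point of the lower envelope of the lines y = a_i + i · x (there are 4 lines, with slopes 0, 1, ..., 3). Only the lines that attain the minimum somewhere contribute to roots; other lines are dominated. Here the surviving (envelope) indices are i = 3, i = 2, i = 1, i = 0.
Intersections between consecutive envelope lines give the roots: for adjacent envelope indices i < j the intersection is x = (a_i − a_j) / (j − i). Reading off the sorted break points: {-3, 6, 7}.
Verification: at each break x_0, at least two indices attain the minimum of min_i(a_i + i · x_0).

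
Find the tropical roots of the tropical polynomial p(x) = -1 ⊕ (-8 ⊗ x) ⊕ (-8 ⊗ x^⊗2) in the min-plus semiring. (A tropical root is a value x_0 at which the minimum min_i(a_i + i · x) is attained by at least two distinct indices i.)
Roots: {0, 7}

Each tropical root is a break point of the lower envelope of the lines y = a_i + i · x (there are 3 lines, with slopes 0, 1, ..., 2). Only the lines that attain the minimum somewhere contribute to roots; other lines are dominated. Here the surviving (envelope) indices are i = 2, i = 1, i = 0.
Intersections between consecutive envelope lines give the roots: for adjacent envelope indices i < j the intersection is x = (a_i − a_j) / (j − i). Reading off the sorted break points: {0, 7}.
Verification: at each break x_0, at least two indices attain the minimum of min_i(a_i + i · x_0).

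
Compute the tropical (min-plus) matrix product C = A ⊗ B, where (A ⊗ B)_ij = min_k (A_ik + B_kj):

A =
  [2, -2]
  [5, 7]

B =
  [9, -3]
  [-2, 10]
A ⊗ B =
  [-4, -1]
  [5, 2]

Apply the min-plus product entry-by-entry:
  C[0][0] = min over k of (A[0][0] + B[0][0] = 2 + 9 = 11, A[0][1] + B[1][0] = -2 + -2 = -4) = -4 (attained at k = 1)
  C[0][1] = min over k of (A[0][0] + B[0][1] = 2 + -3 = -1, A[0][1] + B[1][1] = -2 + 10 = 8) = -1 (attained at k = 0)
  C[1][0] = min over k of (A[1][0] + B[0][0] = 5 + 9 = 14, A[1][1] + B[1][0] = 7 + -2 = 5) = 5 (attained at k = 1)
  C[1][1] = min over k of (A[1][0] + B[0][1] = 5 + -3 = 2, A[1][1] + B[1][1] = 7 + 10 = 17) = 2 (attained at k = 0)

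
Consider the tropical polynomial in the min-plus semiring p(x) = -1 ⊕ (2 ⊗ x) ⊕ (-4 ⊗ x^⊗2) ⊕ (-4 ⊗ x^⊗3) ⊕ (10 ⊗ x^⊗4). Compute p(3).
p(3) = -1

A tropical monomial a ⊗ x^⊗i evaluates to a + i · x. Evaluating each term at x = 3:
  Term 0 contributes -1 + 0 · 3 = -1
  Term 1 contributes 2 + 1 · 3 = 5
  Term 2 contributes -4 + 2 · 3 = 2
  Term 3 contributes -4 + 3 · 3 = 5
  Term 4 contributes 10 + 4 · 3 = 22
p(3) = ⊕ of these = min[-1, 5, 2, 5, 22] = -1.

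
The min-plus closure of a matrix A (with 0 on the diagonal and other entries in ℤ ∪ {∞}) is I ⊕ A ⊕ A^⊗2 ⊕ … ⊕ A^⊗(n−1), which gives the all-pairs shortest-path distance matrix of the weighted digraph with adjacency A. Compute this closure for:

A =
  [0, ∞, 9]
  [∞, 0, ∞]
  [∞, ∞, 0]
Closure =
  [0, ∞, 9]
  [∞, 0, ∞]
  [∞, ∞, 0]

This is the Floyd-Warshall all-pairs shortest-path computation. For each intermediate vertex k = 0, 1, …, 2, update dist[i][j] ← min(dist[i][j], dist[i][k] + dist[k][j]). The final matrix gives, for each (i, j), the minimum total weight of any directed path from i to j (possibly empty when i = j).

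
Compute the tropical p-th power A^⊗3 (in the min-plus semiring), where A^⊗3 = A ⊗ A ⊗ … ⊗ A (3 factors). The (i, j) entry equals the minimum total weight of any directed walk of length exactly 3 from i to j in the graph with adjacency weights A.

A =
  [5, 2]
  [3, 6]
A^⊗3 =
  [10, 7]
  [8, 10]

Each entry (A^⊗3)_ij equals the minimum over all length-3 walks i = v_0 → v_1 → … → v_3 = j of Σ_t A[v_t][v_{t+1}]. For example, for (i, j) = (0, 1) we minimise over 4 possible intermediate vertex sequences; the minimum is 7, attained along the walk 0 → 1 → 0 → 1.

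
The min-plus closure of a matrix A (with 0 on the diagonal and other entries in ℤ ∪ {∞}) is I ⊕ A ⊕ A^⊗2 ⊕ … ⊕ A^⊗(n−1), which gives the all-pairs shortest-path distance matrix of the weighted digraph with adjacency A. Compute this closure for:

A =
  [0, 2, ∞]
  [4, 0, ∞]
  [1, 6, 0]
Closure =
  [0, 2, ∞]
  [4, 0, ∞]
  [1, 3, 0]

This is the Floyd-Warshall all-pairs shortest-path computation. For each intermediate vertex k = 0, 1, …, 2, update dist[i][j] ← min(dist[i][j], dist[i][k] + dist[k][j]). The final matrix gives, for each (i, j), the minimum total weight of any directed path from i to j (possibly empty when i = j).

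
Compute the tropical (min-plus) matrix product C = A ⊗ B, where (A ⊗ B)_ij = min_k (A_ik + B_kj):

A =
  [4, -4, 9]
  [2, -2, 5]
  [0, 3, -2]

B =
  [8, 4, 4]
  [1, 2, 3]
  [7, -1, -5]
A ⊗ B =
  [-3, -2, -1]
  [-1, 0, 0]
  [4, -3, -7]

Apply the min-plus product entry-by-entry:
  C[0][0] = min over k of (A[0][0] + B[0][0] = 4 + 8 = 12, A[0][1] + B[1][0] = -4 + 1 = -3, A[0][2] + B[2][0] = 9 + 7 = 16) = -3 (attained at k = 1)
  C[0][1] = min over k of (A[0][0] + B[0][1] = 4 + 4 = 8, A[0][1] + B[1][1] = -4 + 2 = -2, A[0][2] + B[2][1] = 9 + -1 = 8) = -2 (attained at k = 1)
  C[0][2] = min over k of (A[0][0] + B[0][2] = 4 + 4 = 8, A[0][1] + B[1][2] = -4 + 3 = -1, A[0][2] + B[2][2] = 9 + -5 = 4) = -1 (attained at k = 1)
  C[1][0] = min over k of (A[1][0] + B[0][0] = 2 + 8 = 10, A[1][1] + B[1][0] = -2 + 1 = -1, A[1][2] + B[2][0] = 5 + 7 = 12) = -1 (attained at k = 1)
  C[1][1] = min over k of (A[1][0] + B[0][1] = 2 + 4 = 6, A[1][1] + B[1][1] = -2 + 2 = 0, A[1][2] + B[2][1] = 5 + -1 = 4) = 0 (attained at k = 1)
  C[1][2] = min over k of (A[1][0] + B[0][2] = 2 + 4 = 6, A[1][1] + B[1][2] = -2 + 3 = 1, A[1][2] + B[2][2] = 5 + -5 = 0) = 0 (attained at k = 2)
  C[2][0] = min over k of (A[2][0] + B[0][0] = 0 + 8 = 8, A[2][1] + B[1][0] = 3 + 1 = 4, A[2][2] + B[2][0] = -2 + 7 = 5) = 4 (attained at k = 1)
  C[2][1] = min over k of (A[2][0] + B[0][1] = 0 + 4 = 4, A[2][1] + B[1][1] = 3 + 2 = 5, A[2][2] + B[2][1] = -2 + -1 = -3) = -3 (attained at k = 2)
  C[2][2] = min over k of (A[2][0] + B[0][2] = 0 + 4 = 4, A[2][1] + B[1][2] = 3 + 3 = 6, A[2][2] + B[2][2] = -2 + -5 = -7) = -7 (attained at k = 2)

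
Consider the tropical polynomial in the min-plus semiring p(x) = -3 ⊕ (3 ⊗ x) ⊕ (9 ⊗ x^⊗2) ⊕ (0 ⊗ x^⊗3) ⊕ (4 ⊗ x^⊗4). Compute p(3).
p(3) = -3

A tropical monomial a ⊗ x^⊗i evaluates to a + i · x. Evaluating each term at x = 3:
  Term 0 contributes -3 + 0 · 3 = -3
  Term 1 contributes 3 + 1 · 3 = 6
  Term 2 contributes 9 + 2 · 3 = 15
  Term 3 contributes 0 + 3 · 3 = 9
  Term 4 contributes 4 + 4 · 3 = 16
p(3) = ⊕ of these = min[-3, 6, 15, 9, 16] = -3.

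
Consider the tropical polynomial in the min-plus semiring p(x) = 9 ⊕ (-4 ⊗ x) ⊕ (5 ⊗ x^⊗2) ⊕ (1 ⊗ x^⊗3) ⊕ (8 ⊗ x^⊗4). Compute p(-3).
p(-3) = -8

A tropical monomial a ⊗ x^⊗i evaluates to a + i · x. Evaluating each term at x = -3:
  Term 0 contributes 9 + 0 · -3 = 9
  Term 1 contributes -4 + 1 · -3 = -7
  Term 2 contributes 5 + 2 · -3 = -1
  Term 3 contributes 1 + 3 · -3 = -8
  Term 4 contributes 8 + 4 · -3 = -4
p(-3) = ⊕ of these = min[9, -7, -1, -8, -4] = -8.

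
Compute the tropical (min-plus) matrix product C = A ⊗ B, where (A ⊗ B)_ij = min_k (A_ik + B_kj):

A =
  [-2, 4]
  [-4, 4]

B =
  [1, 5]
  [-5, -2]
A ⊗ B =
  [-1, 2]
  [-3, 1]

Apply the min-plus product entry-by-entry:
  C[0][0] = min over k of (A[0][0] + B[0][0] = -2 + 1 = -1, A[0][1] + B[1][0] = 4 + -5 = -1) = -1 (attained at k = 0)
  C[0][1] = min over k of (A[0][0] + B[0][1] = -2 + 5 = 3, A[0][1] + B[1][1] = 4 + -2 = 2) = 2 (attained at k = 1)
  C[1][0] = min over k of (A[1][0] + B[0][0] = -4 + 1 = -3, A[1][1] + B[1][0] = 4 + -5 = -1) = -3 (attained at k = 0)
  C[1][1] = min over k of (A[1][0] + B[0][1] = -4 + 5 = 1, A[1][1] + B[1][1] = 4 + -2 = 2) = 1 (attained at k = 0)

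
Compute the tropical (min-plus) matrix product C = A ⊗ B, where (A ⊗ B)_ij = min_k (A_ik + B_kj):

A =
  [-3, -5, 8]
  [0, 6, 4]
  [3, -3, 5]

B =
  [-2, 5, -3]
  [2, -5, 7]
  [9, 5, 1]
A ⊗ B =
  [-5, -10, -6]
  [-2, 1, -3]
  [-1, -8, 0]

Apply the min-plus product entry-by-entry:
  C[0][0] = min over k of (A[0][0] + B[0][0] = -3 + -2 = -5, A[0][1] + B[1][0] = -5 + 2 = -3, A[0][2] + B[2][0] = 8 + 9 = 17) = -5 (attained at k = 0)
  C[0][1] = min over k of (A[0][0] + B[0][1] = -3 + 5 = 2, A[0][1] + B[1][1] = -5 + -5 = -10, A[0][2] + B[2][1] = 8 + 5 = 13) = -10 (attained at k = 1)
  C[0][2] = min over k of (A[0][0] + B[0][2] = -3 + -3 = -6, A[0][1] + B[1][2] = -5 + 7 = 2, A[0][2] + B[2][2] = 8 + 1 = 9) = -6 (attained at k = 0)
  C[1][0] = min over k of (A[1][0] + B[0][0] = 0 + -2 = -2, A[1][1] + B[1][0] = 6 + 2 = 8, A[1][2] + B[2][0] = 4 + 9 = 13) = -2 (attained at k = 0)
  C[1][1] = min over k of (A[1][0] + B[0][1] = 0 + 5 = 5, A[1][1] + B[1][1] = 6 + -5 = 1, A[1][2] + B[2][1] = 4 + 5 = 9) = 1 (attained at k = 1)
  C[1][2] = min over k of (A[1][0] + B[0][2] = 0 + -3 = -3, A[1][1] + B[1][2] = 6 + 7 = 13, A[1][2] + B[2][2] = 4 + 1 = 5) = -3 (attained at k = 0)
  C[2][0] = min over k of (A[2][0] + B[0][0] = 3 + -2 = 1, A[2][1] + B[1][0] = -3 + 2 = -1, A[2][2] + B[2][0] = 5 + 9 = 14) = -1 (attained at k = 1)
  C[2][1] = min over k of (A[2][0] + B[0][1] = 3 + 5 = 8, A[2][1] + B[1][1] = -3 + -5 = -8, A[2][2] + B[2][1] = 5 + 5 = 10) = -8 (attained at k = 1)
  C[2][2] = min over k of (A[2][0] + B[0][2] = 3 + -3 = 0, A[2][1] + B[1][2] = -3 + 7 = 4, A[2][2] + B[2][2] = 5 + 1 = 6) = 0 (attained at k = 0)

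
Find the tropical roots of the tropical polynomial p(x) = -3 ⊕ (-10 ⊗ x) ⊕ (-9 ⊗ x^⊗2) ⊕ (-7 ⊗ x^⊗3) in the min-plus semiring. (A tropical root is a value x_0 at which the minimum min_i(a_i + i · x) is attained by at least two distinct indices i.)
Roots: {-2, -1, 7}

Each tropical root is a break point of the lower envelope of the lines y = a_i + i · x (there are 4 lines, with slopes 0, 1, ..., 3). Only the lines that attain the minimum somewhere contribute to roots; other lines are dominated. Here the surviving (envelope) indices are i = 3, i = 2, i = 1, i = 0.
Intersections between consecutive envelope lines give the roots: for adjacent envelope indices i < j the intersection is x = (a_i − a_j) / (j − i). Reading off the sorted break points: {-2, -1, 7}.
Verification: at each break x_0, at least two indices attain the minimum of min_i(a_i + i · x_0).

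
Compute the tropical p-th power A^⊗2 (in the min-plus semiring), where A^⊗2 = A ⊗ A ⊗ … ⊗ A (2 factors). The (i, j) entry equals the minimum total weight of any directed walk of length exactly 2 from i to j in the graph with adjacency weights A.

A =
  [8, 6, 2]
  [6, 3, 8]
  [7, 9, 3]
A^⊗2 =
  [9, 9, 5]
  [9, 6, 8]
  [10, 12, 6]

Each entry (A^⊗2)_ij equals the minimum over all length-2 walks i = v_0 → v_1 → … → v_2 = j of Σ_t A[v_t][v_{t+1}]. For example, for (i, j) = (0, 2) we minimise over 3 possible intermediate vertex sequences; the minimum is 5, attained along the walk 0 → 2 → 2.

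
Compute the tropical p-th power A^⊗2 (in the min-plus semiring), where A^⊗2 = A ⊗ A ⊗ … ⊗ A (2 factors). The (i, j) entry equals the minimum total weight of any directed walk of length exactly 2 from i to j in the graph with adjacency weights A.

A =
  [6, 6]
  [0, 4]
A^⊗2 =
  [6, 10]
  [4, 6]

Each entry (A^⊗2)_ij equals the minimum over all length-2 walks i = v_0 → v_1 → … → v_2 = j of Σ_t A[v_t][v_{t+1}]. For example, for (i, j) = (0, 1) we minimise over 2 possible intermediate vertex sequences; the minimum is 10, attained along the walk 0 → 1 → 1.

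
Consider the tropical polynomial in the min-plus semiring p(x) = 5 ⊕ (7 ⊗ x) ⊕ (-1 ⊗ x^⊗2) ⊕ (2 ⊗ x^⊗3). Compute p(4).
p(4) = 5

A tropical monomial a ⊗ x^⊗i evaluates to a + i · x. Evaluating each term at x = 4:
  Term 0 contributes 5 + 0 · 4 = 5
  Term 1 contributes 7 + 1 · 4 = 11
  Term 2 contributes -1 + 2 · 4 = 7
  Term 3 contributes 2 + 3 · 4 = 14
p(4) = ⊕ of these = min[5, 11, 7, 14] = 5.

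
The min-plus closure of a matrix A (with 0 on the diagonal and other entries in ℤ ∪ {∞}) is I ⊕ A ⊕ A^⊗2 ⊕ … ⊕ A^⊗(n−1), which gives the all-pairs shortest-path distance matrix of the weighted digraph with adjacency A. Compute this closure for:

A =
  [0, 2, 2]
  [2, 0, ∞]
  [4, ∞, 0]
Closure =
  [0, 2, 2]
  [2, 0, 4]
  [4, 6, 0]

This is the Floyd-Warshall all-pairs shortest-path computation. For each intermediate vertex k = 0, 1, …, 2, update dist[i][j] ← min(dist[i][j], dist[i][k] + dist[k][j]). The final matrix gives, for each (i, j), the minimum total weight of any directed path from i to j (possibly empty when i = j).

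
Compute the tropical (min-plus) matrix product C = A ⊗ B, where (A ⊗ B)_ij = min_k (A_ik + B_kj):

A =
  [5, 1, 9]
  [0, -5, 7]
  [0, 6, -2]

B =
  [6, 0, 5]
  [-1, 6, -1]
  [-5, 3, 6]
A ⊗ B =
  [0, 5, 0]
  [-6, 0, -6]
  [-7, 0, 4]

Apply the min-plus product entry-by-entry:
  C[0][0] = min over k of (A[0][0] + B[0][0] = 5 + 6 = 11, A[0][1] + B[1][0] = 1 + -1 = 0, A[0][2] + B[2][0] = 9 + -5 = 4) = 0 (attained at k = 1)
  C[0][1] = min over k of (A[0][0] + B[0][1] = 5 + 0 = 5, A[0][1] + B[1][1] = 1 + 6 = 7, A[0][2] + B[2][1] = 9 + 3 = 12) = 5 (attained at k = 0)
  C[0][2] = min over k of (A[0][0] + B[0][2] = 5 + 5 = 10, A[0][1] + B[1][2] = 1 + -1 = 0, A[0][2] + B[2][2] = 9 + 6 = 15) = 0 (attained at k = 1)
  C[1][0] = min over k of (A[1][0] + B[0][0] = 0 + 6 = 6, A[1][1] + B[1][0] = -5 + -1 = -6, A[1][2] + B[2][0] = 7 + -5 = 2) = -6 (attained at k = 1)
  C[1][1] = min over k of (A[1][0] + B[0][1] = 0 + 0 = 0, A[1][1] + B[1][1] = -5 + 6 = 1, A[1][2] + B[2][1] = 7 + 3 = 10) = 0 (attained at k = 0)
  C[1][2] = min over k of (A[1][0] + B[0][2] = 0 + 5 = 5, A[1][1] + B[1][2] = -5 + -1 = -6, A[1][2] + B[2][2] = 7 + 6 = 13) = -6 (attained at k = 1)
  C[2][0] = min over k of (A[2][0] + B[0][0] = 0 + 6 = 6, A[2][1] + B[1][0] = 6 + -1 = 5, A[2][2] + B[2][0] = -2 + -5 = -7) = -7 (attained at k = 2)
  C[2][1] = min over k of (A[2][0] + B[0][1] = 0 + 0 = 0, A[2][1] + B[1][1] = 6 + 6 = 12, A[2][2] + B[2][1] = -2 + 3 = 1) = 0 (attained at k = 0)
  C[2][2] = min over k of (A[2][0] + B[0][2] = 0 + 5 = 5, A[2][1] + B[1][2] = 6 + -1 = 5, A[2][2] + B[2][2] = -2 + 6 = 4) = 4 (attained at k = 2)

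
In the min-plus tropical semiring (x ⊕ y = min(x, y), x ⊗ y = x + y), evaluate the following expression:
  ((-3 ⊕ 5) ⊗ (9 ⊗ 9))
((-3 ⊕ 5) ⊗ (9 ⊗ 9)) = 15

Expand innermost to outermost. Recall ⊕ takes the minimum of its arguments and ⊗ takes their sum. Working out the expression ((-3 ⊕ 5) ⊗ (9 ⊗ 9)) gives 15.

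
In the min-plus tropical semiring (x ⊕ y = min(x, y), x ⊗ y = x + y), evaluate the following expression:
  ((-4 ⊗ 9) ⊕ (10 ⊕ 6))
((-4 ⊗ 9) ⊕ (10 ⊕ 6)) = 5

Expand innermost to outermost. Recall ⊕ takes the minimum of its arguments and ⊗ takes their sum. Working out the expression ((-4 ⊗ 9) ⊕ (10 ⊕ 6)) gives 5.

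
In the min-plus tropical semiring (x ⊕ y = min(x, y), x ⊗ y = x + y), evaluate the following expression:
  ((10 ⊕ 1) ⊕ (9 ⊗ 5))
((10 ⊕ 1) ⊕ (9 ⊗ 5)) = 1

Expand innermost to outermost. Recall ⊕ takes the minimum of its arguments and ⊗ takes their sum. Working out the expression ((10 ⊕ 1) ⊕ (9 ⊗ 5)) gives 1.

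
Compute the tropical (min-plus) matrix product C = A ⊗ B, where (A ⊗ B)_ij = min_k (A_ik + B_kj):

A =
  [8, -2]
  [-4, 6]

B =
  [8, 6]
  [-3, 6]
A ⊗ B =
  [-5, 4]
  [3, 2]

Apply the min-plus product entry-by-entry:
  C[0][0] = min over k of (A[0][0] + B[0][0] = 8 + 8 = 16, A[0][1] + B[1][0] = -2 + -3 = -5) = -5 (attained at k = 1)
  C[0][1] = min over k of (A[0][0] + B[0][1] = 8 + 6 = 14, A[0][1] + B[1][1] = -2 + 6 = 4) = 4 (attained at k = 1)
  C[1][0] = min over k of (A[1][0] + B[0][0] = -4 + 8 = 4, A[1][1] + B[1][0] = 6 + -3 = 3) = 3 (attained at k = 1)
  C[1][1] = min over k of (A[1][0] + B[0][1] = -4 + 6 = 2, A[1][1] + B[1][1] = 6 + 6 = 12) = 2 (attained at k = 0)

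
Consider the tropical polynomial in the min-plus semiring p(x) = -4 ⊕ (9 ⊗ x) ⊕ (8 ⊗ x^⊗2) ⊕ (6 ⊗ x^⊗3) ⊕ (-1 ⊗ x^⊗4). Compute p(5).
p(5) = -4

A tropical monomial a ⊗ x^⊗i evaluates to a + i · x. Evaluating each term at x = 5:
  Term 0 contributes -4 + 0 · 5 = -4
  Term 1 contributes 9 + 1 · 5 = 14
  Term 2 contributes 8 + 2 · 5 = 18
  Term 3 contributes 6 + 3 · 5 = 21
  Term 4 contributes -1 + 4 · 5 = 19
p(5) = ⊕ of these = min[-4, 14, 18, 21, 19] = -4.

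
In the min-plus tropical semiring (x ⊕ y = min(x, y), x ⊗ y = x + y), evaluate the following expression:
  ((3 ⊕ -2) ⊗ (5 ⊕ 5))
((3 ⊕ -2) ⊗ (5 ⊕ 5)) = 3

Expand innermost to outermost. Recall ⊕ takes the minimum of its arguments and ⊗ takes their sum. Working out the expression ((3 ⊕ -2) ⊗ (5 ⊕ 5)) gives 3.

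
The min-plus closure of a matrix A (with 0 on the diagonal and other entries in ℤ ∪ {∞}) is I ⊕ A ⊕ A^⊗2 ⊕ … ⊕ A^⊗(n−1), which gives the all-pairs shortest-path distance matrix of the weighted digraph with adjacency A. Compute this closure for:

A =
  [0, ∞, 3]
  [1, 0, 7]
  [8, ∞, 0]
Closure =
  [0, ∞, 3]
  [1, 0, 4]
  [8, ∞, 0]

This is the Floyd-Warshall all-pairs shortest-path computation. For each intermediate vertex k = 0, 1, …, 2, update dist[i][j] ← min(dist[i][j], dist[i][k] + dist[k][j]). The final matrix gives, for each (i, j), the minimum total weight of any directed path from i to j (possibly empty when i = j).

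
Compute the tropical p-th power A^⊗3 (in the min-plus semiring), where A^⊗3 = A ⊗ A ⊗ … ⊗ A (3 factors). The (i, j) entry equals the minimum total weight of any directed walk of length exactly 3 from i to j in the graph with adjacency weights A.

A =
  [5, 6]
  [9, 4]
A^⊗3 =
  [15, 14]
  [17, 12]

Each entry (A^⊗3)_ij equals the minimum over all length-3 walks i = v_0 → v_1 → … → v_3 = j of Σ_t A[v_t][v_{t+1}]. For example, for (i, j) = (0, 1) we minimise over 4 possible intermediate vertex sequences; the minimum is 14, attained along the walk 0 → 1 → 1 → 1.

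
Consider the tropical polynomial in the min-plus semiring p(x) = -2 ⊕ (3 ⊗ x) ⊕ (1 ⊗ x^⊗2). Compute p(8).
p(8) = -2

A tropical monomial a ⊗ x^⊗i evaluates to a + i · x. Evaluating each term at x = 8:
  Term 0 contributes -2 + 0 · 8 = -2
  Term 1 contributes 3 + 1 · 8 = 11
  Term 2 contributes 1 + 2 · 8 = 17
p(8) = ⊕ of these = min[-2, 11, 17] = -2.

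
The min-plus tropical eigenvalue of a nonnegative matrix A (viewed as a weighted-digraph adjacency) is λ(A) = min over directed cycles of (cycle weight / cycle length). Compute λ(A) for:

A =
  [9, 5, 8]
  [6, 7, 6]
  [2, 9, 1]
λ(A) = 1

Enumerate directed cycles and compute their means (weight / length). Sample:
  cycle 0 → 0: weight = 9, length = 1, mean = 9/1 ≈ 9.000
  cycle 1 → 1: weight = 7, length = 1, mean = 7/1 ≈ 7.000
  cycle 2 → 2: weight = 1, length = 1, mean = 1/1 ≈ 1.000
  cycle 0 → 1 → 0: weight = 11, length = 2, mean = 11/2 ≈ 5.500
  cycle 0 → 2 → 0: weight = 10, length = 2, mean = 10/2 ≈ 5.000
  cycle 1 → 0 → 1: weight = 11, length = 2, mean = 11/2 ≈ 5.500
Minimum mean = 1.000, attained e.g. along the cycle 2 → 2 with weight 1 and length 1. So λ(A) = 1/1 = 1.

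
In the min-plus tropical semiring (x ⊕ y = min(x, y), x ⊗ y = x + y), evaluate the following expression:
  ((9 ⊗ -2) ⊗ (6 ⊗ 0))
((9 ⊗ -2) ⊗ (6 ⊗ 0)) = 13

Expand innermost to outermost. Recall ⊕ takes the minimum of its arguments and ⊗ takes their sum. Working out the expression ((9 ⊗ -2) ⊗ (6 ⊗ 0)) gives 13.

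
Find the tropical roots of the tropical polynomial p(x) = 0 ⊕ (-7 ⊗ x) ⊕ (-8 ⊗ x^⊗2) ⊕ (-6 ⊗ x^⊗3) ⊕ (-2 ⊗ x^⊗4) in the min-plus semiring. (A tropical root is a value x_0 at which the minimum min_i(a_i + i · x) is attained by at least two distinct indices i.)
Roots: {-4, -2, 1, 7}

Each tropical root is a break point of the lower envelope of the lines y = a_i + i · x (there are 5 lines, with slopes 0, 1, ..., 4). Only the lines that attain the minimum somewhere contribute to roots; other lines are dominated. Here the surviving (envelope) indices are i = 4, i = 3, i = 2, i = 1, i = 0.
Intersections between consecutive envelope lines give the roots: for adjacent envelope indices i < j the intersection is x = (a_i − a_j) / (j − i). Reading off the sorted break points: {-4, -2, 1, 7}.
Verification: at each break x_0, at least two indices attain the minimum of min_i(a_i + i · x_0).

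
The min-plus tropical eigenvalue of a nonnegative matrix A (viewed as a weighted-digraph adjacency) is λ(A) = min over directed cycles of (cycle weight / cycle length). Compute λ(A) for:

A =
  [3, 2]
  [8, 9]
λ(A) = 3

Enumerate directed cycles and compute their means (weight / length). Sample:
  cycle 0 → 0: weight = 3, length = 1, mean = 3/1 ≈ 3.000
  cycle 1 → 1: weight = 9, length = 1, mean = 9/1 ≈ 9.000
  cycle 0 → 1 → 0: weight = 10, length = 2, mean = 10/2 ≈ 5.000
  cycle 1 → 0 → 1: weight = 10, length = 2, mean = 10/2 ≈ 5.000
Minimum mean = 3.000, attained e.g. along the cycle 0 → 0 with weight 3 and length 1. So λ(A) = 3/1 = 3.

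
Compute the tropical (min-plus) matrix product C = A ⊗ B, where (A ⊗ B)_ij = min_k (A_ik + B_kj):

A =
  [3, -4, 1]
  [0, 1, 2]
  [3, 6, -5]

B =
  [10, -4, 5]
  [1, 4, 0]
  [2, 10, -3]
A ⊗ B =
  [-3, -1, -4]
  [2, -4, -1]
  [-3, -1, -8]

Apply the min-plus product entry-by-entry:
  C[0][0] = min over k of (A[0][0] + B[0][0] = 3 + 10 = 13, A[0][1] + B[1][0] = -4 + 1 = -3, A[0][2] + B[2][0] = 1 + 2 = 3) = -3 (attained at k = 1)
  C[0][1] = min over k of (A[0][0] + B[0][1] = 3 + -4 = -1, A[0][1] + B[1][1] = -4 + 4 = 0, A[0][2] + B[2][1] = 1 + 10 = 11) = -1 (attained at k = 0)
  C[0][2] = min over k of (A[0][0] + B[0][2] = 3 + 5 = 8, A[0][1] + B[1][2] = -4 + 0 = -4, A[0][2] + B[2][2] = 1 + -3 = -2) = -4 (attained at k = 1)
  C[1][0] = min over k of (A[1][0] + B[0][0] = 0 + 10 = 10, A[1][1] + B[1][0] = 1 + 1 = 2, A[1][2] + B[2][0] = 2 + 2 = 4) = 2 (attained at k = 1)
  C[1][1] = min over k of (A[1][0] + B[0][1] = 0 + -4 = -4, A[1][1] + B[1][1] = 1 + 4 = 5, A[1][2] + B[2][1] = 2 + 10 = 12) = -4 (attained at k = 0)
  C[1][2] = min over k of (A[1][0] + B[0][2] = 0 + 5 = 5, A[1][1] + B[1][2] = 1 + 0 = 1, A[1][2] + B[2][2] = 2 + -3 = -1) = -1 (attained at k = 2)
  C[2][0] = min over k of (A[2][0] + B[0][0] = 3 + 10 = 13, A[2][1] + B[1][0] = 6 + 1 = 7, A[2][2] + B[2][0] = -5 + 2 = -3) = -3 (attained at k = 2)
  C[2][1] = min over k of (A[2][0] + B[0][1] = 3 + -4 = -1, A[2][1] + B[1][1] = 6 + 4 = 10, A[2][2] + B[2][1] = -5 + 10 = 5) = -1 (attained at k = 0)
  C[2][2] = min over k of (A[2][0] + B[0][2] = 3 + 5 = 8, A[2][1] + B[1][2] = 6 + 0 = 6, A[2][2] + B[2][2] = -5 + -3 = -8) = -8 (attained at k = 2)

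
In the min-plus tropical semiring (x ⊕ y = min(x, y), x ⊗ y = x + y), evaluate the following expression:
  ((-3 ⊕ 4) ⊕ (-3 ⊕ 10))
((-3 ⊕ 4) ⊕ (-3 ⊕ 10)) = -3

Expand innermost to outermost. Recall ⊕ takes the minimum of its arguments and ⊗ takes their sum. Working out the expression ((-3 ⊕ 4) ⊕ (-3 ⊕ 10)) gives -3.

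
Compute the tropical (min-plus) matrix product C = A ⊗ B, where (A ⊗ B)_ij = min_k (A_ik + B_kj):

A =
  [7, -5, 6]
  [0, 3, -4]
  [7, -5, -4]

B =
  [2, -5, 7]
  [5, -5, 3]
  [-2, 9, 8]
A ⊗ B =
  [0, -10, -2]
  [-6, -5, 4]
  [-6, -10, -2]

Apply the min-plus product entry-by-entry:
  C[0][0] = min over k of (A[0][0] + B[0][0] = 7 + 2 = 9, A[0][1] + B[1][0] = -5 + 5 = 0, A[0][2] + B[2][0] = 6 + -2 = 4) = 0 (attained at k = 1)
  C[0][1] = min over k of (A[0][0] + B[0][1] = 7 + -5 = 2, A[0][1] + B[1][1] = -5 + -5 = -10, A[0][2] + B[2][1] = 6 + 9 = 15) = -10 (attained at k = 1)
  C[0][2] = min over k of (A[0][0] + B[0][2] = 7 + 7 = 14, A[0][1] + B[1][2] = -5 + 3 = -2, A[0][2] + B[2][2] = 6 + 8 = 14) = -2 (attained at k = 1)
  C[1][0] = min over k of (A[1][0] + B[0][0] = 0 + 2 = 2, A[1][1] + B[1][0] = 3 + 5 = 8, A[1][2] + B[2][0] = -4 + -2 = -6) = -6 (attained at k = 2)
  C[1][1] = min over k of (A[1][0] + B[0][1] = 0 + -5 = -5, A[1][1] + B[1][1] = 3 + -5 = -2, A[1][2] + B[2][1] = -4 + 9 = 5) = -5 (attained at k = 0)
  C[1][2] = min over k of (A[1][0] + B[0][2] = 0 + 7 = 7, A[1][1] + B[1][2] = 3 + 3 = 6, A[1][2] + B[2][2] = -4 + 8 = 4) = 4 (attained at k = 2)
  C[2][0] = min over k of (A[2][0] + B[0][0] = 7 + 2 = 9, A[2][1] + B[1][0] = -5 + 5 = 0, A[2][2] + B[2][0] = -4 + -2 = -6) = -6 (attained at k = 2)
  C[2][1] = min over k of (A[2][0] + B[0][1] = 7 + -5 = 2, A[2][1] + B[1][1] = -5 + -5 = -10, A[2][2] + B[2][1] = -4 + 9 = 5) = -10 (attained at k = 1)
  C[2][2] = min over k of (A[2][0] + B[0][2] = 7 + 7 = 14, A[2][1] + B[1][2] = -5 + 3 = -2, A[2][2] + B[2][2] = -4 + 8 = 4) = -2 (attained at k = 1)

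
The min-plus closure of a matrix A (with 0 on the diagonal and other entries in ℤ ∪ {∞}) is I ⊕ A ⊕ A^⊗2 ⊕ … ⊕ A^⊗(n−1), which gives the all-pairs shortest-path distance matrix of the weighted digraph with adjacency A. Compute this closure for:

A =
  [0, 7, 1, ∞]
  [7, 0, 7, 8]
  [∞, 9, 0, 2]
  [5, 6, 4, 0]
Closure =
  [0, 7, 1, 3]
  [7, 0, 7, 8]
  [7, 8, 0, 2]
  [5, 6, 4, 0]

This is the Floyd-Warshall all-pairs shortest-path computation. For each intermediate vertex k = 0, 1, …, 3, update dist[i][j] ← min(dist[i][j], dist[i][k] + dist[k][j]). The final matrix gives, for each (i, j), the minimum total weight of any directed path from i to j (possibly empty when i = j).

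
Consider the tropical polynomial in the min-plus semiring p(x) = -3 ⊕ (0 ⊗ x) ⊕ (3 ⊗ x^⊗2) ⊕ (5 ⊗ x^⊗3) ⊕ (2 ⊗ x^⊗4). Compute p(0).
p(0) = -3

A tropical monomial a ⊗ x^⊗i evaluates to a + i · x. Evaluating each term at x = 0:
  Term 0 contributes -3 + 0 · 0 = -3
  Term 1 contributes 0 + 1 · 0 = 0
  Term 2 contributes 3 + 2 · 0 = 3
  Term 3 contributes 5 + 3 · 0 = 5
  Term 4 contributes 2 + 4 · 0 = 2
p(0) = ⊕ of these = min[-3, 0, 3, 5, 2] = -3.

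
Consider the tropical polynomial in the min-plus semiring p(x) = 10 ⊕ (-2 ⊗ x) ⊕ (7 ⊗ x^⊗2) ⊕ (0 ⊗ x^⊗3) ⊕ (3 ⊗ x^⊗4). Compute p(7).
p(7) = 5

A tropical monomial a ⊗ x^⊗i evaluates to a + i · x. Evaluating each term at x = 7:
  Term 0 contributes 10 + 0 · 7 = 10
  Term 1 contributes -2 + 1 · 7 = 5
  Term 2 contributes 7 + 2 · 7 = 21
  Term 3 contributes 0 + 3 · 7 = 21
  Term 4 contributes 3 + 4 · 7 = 31
p(7) = ⊕ of these = min[10, 5, 21, 21, 31] = 5.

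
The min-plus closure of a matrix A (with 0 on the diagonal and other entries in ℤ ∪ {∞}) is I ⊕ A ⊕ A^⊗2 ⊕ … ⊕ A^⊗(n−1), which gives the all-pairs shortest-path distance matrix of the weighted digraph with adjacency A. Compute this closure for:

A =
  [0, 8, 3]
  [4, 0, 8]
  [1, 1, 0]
Closure =
  [0, 4, 3]
  [4, 0, 7]
  [1, 1, 0]

This is the Floyd-Warshall all-pairs shortest-path computation. For each intermediate vertex k = 0, 1, …, 2, update dist[i][j] ← min(dist[i][j], dist[i][k] + dist[k][j]). The final matrix gives, for each (i, j), the minimum total weight of any directed path from i to j (possibly empty when i = j).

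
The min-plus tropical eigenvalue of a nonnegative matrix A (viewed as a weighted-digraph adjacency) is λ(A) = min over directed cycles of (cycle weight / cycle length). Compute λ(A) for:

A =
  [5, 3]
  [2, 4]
λ(A) = 5/2

Enumerate directed cycles and compute their means (weight / length). Sample:
  cycle 0 → 0: weight = 5, length = 1, mean = 5/1 ≈ 5.000
  cycle 1 → 1: weight = 4, length = 1, mean = 4/1 ≈ 4.000
  cycle 0 → 1 → 0: weight = 5, length = 2, mean = 5/2 ≈ 2.500
  cycle 1 → 0 → 1: weight = 5, length = 2, mean = 5/2 ≈ 2.500
Minimum mean = 2.500, attained e.g. along the cycle 0 → 1 → 0 with weight 5 and length 2. So λ(A) = 5/2 = 5/2.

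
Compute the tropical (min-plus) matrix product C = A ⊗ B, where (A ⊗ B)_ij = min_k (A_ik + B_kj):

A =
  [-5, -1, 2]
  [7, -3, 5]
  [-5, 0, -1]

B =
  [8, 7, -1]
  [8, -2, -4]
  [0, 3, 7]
A ⊗ B =
  [2, -3, -6]
  [5, -5, -7]
  [-1, -2, -6]

Apply the min-plus product entry-by-entry:
  C[0][0] = min over k of (A[0][0] + B[0][0] = -5 + 8 = 3, A[0][1] + B[1][0] = -1 + 8 = 7, A[0][2] + B[2][0] = 2 + 0 = 2) = 2 (attained at k = 2)
  C[0][1] = min over k of (A[0][0] + B[0][1] = -5 + 7 = 2, A[0][1] + B[1][1] = -1 + -2 = -3, A[0][2] + B[2][1] = 2 + 3 = 5) = -3 (attained at k = 1)
  C[0][2] = min over k of (A[0][0] + B[0][2] = -5 + -1 = -6, A[0][1] + B[1][2] = -1 + -4 = -5, A[0][2] + B[2][2] = 2 + 7 = 9) = -6 (attained at k = 0)
  C[1][0] = min over k of (A[1][0] + B[0][0] = 7 + 8 = 15, A[1][1] + B[1][0] = -3 + 8 = 5, A[1][2] + B[2][0] = 5 + 0 = 5) = 5 (attained at k = 1)
  C[1][1] = min over k of (A[1][0] + B[0][1] = 7 + 7 = 14, A[1][1] + B[1][1] = -3 + -2 = -5, A[1][2] + B[2][1] = 5 + 3 = 8) = -5 (attained at k = 1)
  C[1][2] = min over k of (A[1][0] + B[0][2] = 7 + -1 = 6, A[1][1] + B[1][2] = -3 + -4 = -7, A[1][2] + B[2][2] = 5 + 7 = 12) = -7 (attained at k = 1)
  C[2][0] = min over k of (A[2][0] + B[0][0] = -5 + 8 = 3, A[2][1] + B[1][0] = 0 + 8 = 8, A[2][2] + B[2][0] = -1 + 0 = -1) = -1 (attained at k = 2)
  C[2][1] = min over k of (A[2][0] + B[0][1] = -5 + 7 = 2, A[2][1] + B[1][1] = 0 + -2 = -2, A[2][2] + B[2][1] = -1 + 3 = 2) = -2 (attained at k = 1)
  C[2][2] = min over k of (A[2][0] + B[0][2] = -5 + -1 = -6, A[2][1] + B[1][2] = 0 + -4 = -4, A[2][2] + B[2][2] = -1 + 7 = 6) = -6 (attained at k = 0)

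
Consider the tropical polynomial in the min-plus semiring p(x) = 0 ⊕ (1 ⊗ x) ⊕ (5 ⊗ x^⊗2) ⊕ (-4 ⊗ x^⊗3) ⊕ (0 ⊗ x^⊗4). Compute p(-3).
p(-3) = -13

A tropical monomial a ⊗ x^⊗i evaluates to a + i · x. Evaluating each term at x = -3:
  Term 0 contributes 0 + 0 · -3 = 0
  Term 1 contributes 1 + 1 · -3 = -2
  Term 2 contributes 5 + 2 · -3 = -1
  Term 3 contributes -4 + 3 · -3 = -13
  Term 4 contributes 0 + 4 · -3 = -12
p(-3) = ⊕ of these = min[0, -2, -1, -13, -12] = -13.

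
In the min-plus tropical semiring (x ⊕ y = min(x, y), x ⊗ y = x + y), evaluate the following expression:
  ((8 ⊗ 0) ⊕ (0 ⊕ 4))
((8 ⊗ 0) ⊕ (0 ⊕ 4)) = 0

Expand innermost to outermost. Recall ⊕ takes the minimum of its arguments and ⊗ takes their sum. Working out the expression ((8 ⊗ 0) ⊕ (0 ⊕ 4)) gives 0.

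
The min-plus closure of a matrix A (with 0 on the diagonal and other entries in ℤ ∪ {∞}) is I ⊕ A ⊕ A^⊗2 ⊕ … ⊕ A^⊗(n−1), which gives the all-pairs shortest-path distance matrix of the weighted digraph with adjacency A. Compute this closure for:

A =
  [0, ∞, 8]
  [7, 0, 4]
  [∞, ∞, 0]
Closure =
  [0, ∞, 8]
  [7, 0, 4]
  [∞, ∞, 0]

This is the Floyd-Warshall all-pairs shortest-path computation. For each intermediate vertex k = 0, 1, …, 2, update dist[i][j] ← min(dist[i][j], dist[i][k] + dist[k][j]). The final matrix gives, for each (i, j), the minimum total weight of any directed path from i to j (possibly empty when i = j).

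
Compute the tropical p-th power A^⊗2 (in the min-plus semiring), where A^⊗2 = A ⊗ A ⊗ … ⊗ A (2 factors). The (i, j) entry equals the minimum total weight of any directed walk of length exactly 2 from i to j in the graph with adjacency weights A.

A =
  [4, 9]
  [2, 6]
A^⊗2 =
  [8, 13]
  [6, 11]

Each entry (A^⊗2)_ij equals the minimum over all length-2 walks i = v_0 → v_1 → … → v_2 = j of Σ_t A[v_t][v_{t+1}]. For example, for (i, j) = (0, 1) we minimise over 2 possible intermediate vertex sequences; the minimum is 13, attained along the walk 0 → 0 → 1.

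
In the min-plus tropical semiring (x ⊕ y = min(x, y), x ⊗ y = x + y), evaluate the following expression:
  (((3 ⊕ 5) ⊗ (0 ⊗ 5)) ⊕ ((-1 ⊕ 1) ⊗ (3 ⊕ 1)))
(((3 ⊕ 5) ⊗ (0 ⊗ 5)) ⊕ ((-1 ⊕ 1) ⊗ (3 ⊕ 1))) = 0

Expand innermost to outermost. Recall ⊕ takes the minimum of its arguments and ⊗ takes their sum. Working out the expression (((3 ⊕ 5) ⊗ (0 ⊗ 5)) ⊕ ((-1 ⊕ 1) ⊗ (3 ⊕ 1))) gives 0.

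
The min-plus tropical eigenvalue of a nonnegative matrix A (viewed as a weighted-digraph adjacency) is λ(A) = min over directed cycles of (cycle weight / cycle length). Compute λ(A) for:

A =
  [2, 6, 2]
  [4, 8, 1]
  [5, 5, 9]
λ(A) = 2

Enumerate directed cycles and compute their means (weight / length). Sample:
  cycle 0 → 0: weight = 2, length = 1, mean = 2/1 ≈ 2.000
  cycle 1 → 1: weight = 8, length = 1, mean = 8/1 ≈ 8.000
  cycle 2 → 2: weight = 9, length = 1, mean = 9/1 ≈ 9.000
  cycle 0 → 1 → 0: weight = 10, length = 2, mean = 10/2 ≈ 5.000
  cycle 0 → 2 → 0: weight = 7, length = 2, mean = 7/2 ≈ 3.500
  cycle 1 → 0 → 1: weight = 10, length = 2, mean = 10/2 ≈ 5.000
Minimum mean = 2.000, attained e.g. along the cycle 0 → 0 with weight 2 and length 1. So λ(A) = 2/1 = 2.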